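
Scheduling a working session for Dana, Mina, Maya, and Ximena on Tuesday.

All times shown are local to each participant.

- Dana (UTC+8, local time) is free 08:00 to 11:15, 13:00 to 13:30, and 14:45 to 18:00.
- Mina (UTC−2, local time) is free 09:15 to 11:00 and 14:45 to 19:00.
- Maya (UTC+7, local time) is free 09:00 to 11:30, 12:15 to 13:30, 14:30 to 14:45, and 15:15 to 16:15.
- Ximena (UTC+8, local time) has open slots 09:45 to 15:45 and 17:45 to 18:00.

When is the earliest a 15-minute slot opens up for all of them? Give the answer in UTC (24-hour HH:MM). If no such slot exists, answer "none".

none

Dana → UTC: 00:00–03:15, 05:00–05:30, 06:45–10:00.
Mina → UTC: 11:15–13:00, 16:45–21:00.
Maya → UTC: 02:00–04:30, 05:15–06:30, 07:30–07:45, 08:15–09:15.
Ximena → UTC: 01:45–07:45, 09:45–10:00.
Dana ∩ Mina: (none).
Dana ∩ Mina ∩ Maya: (none).
Dana ∩ Mina ∩ Maya ∩ Ximena: (none).
Windows ≥ 15 min: (none).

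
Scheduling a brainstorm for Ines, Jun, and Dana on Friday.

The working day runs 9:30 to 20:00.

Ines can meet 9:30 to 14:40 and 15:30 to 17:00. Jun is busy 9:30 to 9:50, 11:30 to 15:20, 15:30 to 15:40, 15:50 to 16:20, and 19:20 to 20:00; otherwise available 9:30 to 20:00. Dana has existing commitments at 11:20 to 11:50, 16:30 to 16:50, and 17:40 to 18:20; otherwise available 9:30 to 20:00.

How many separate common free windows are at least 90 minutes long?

1

Jun free within 09:30–20:00: 09:50–11:30, 15:20–15:30, 15:40–15:50, 16:20–19:20.
Dana free within 09:30–20:00: 09:30–11:20, 11:50–16:30, 16:50–17:40, 18:20–20:00.
Ines ∩ Jun: 09:50–11:30, 15:40–15:50, 16:20–17:00.
Ines ∩ Jun ∩ Dana: 09:50–11:20, 15:40–15:50, 16:20–16:30, 16:50–17:00.
Windows ≥ 90 min: 09:50–11:20.
That's 1 window.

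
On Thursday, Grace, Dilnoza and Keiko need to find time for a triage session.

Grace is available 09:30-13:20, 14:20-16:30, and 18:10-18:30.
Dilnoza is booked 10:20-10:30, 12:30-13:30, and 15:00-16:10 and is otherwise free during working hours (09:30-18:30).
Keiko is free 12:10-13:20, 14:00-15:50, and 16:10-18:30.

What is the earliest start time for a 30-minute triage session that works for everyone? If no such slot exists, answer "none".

14:20

Dilnoza free within 09:30–18:30: 09:30–10:20, 10:30–12:30, 13:30–15:00, 16:10–18:30.
Grace ∩ Dilnoza: 09:30–10:20, 10:30–12:30, 14:20–15:00, 16:10–16:30, 18:10–18:30.
Grace ∩ Dilnoza ∩ Keiko: 12:10–12:30, 14:20–15:00, 16:10–16:30, 18:10–18:30.
Windows ≥ 30 min: 14:20–15:00.
Earliest such window starts at 14:20.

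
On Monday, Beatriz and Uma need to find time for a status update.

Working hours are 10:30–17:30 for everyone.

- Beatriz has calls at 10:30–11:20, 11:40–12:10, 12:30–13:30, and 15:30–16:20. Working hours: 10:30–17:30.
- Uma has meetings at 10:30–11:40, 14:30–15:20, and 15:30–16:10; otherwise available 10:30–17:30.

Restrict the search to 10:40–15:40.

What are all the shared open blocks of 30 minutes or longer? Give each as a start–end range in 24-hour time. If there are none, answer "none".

Beatriz free within 10:30–17:30: 11:20–11:40, 12:10–12:30, 13:30–15:30, 16:20–17:30.
Uma free within 10:30–17:30: 11:40–14:30, 15:20–15:30, 16:10–17:30.
Beatriz ∩ Uma: 12:10–12:30, 13:30–14:30, 15:20–15:30, 16:20–17:30.
Restricted to 10:40–15:40: 12:10–12:30, 13:30–14:30, 15:20–15:30.
Windows ≥ 30 min: 13:30–14:30.

13:30–14:30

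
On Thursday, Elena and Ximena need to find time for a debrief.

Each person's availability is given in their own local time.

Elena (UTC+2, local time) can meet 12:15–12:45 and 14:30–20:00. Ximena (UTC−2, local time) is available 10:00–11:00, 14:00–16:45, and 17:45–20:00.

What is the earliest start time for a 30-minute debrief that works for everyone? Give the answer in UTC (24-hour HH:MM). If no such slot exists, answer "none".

Elena → UTC: 10:15–10:45, 12:30–18:00.
Ximena → UTC: 12:00–13:00, 16:00–18:45, 19:45–22:00.
Elena ∩ Ximena: 12:30–13:00, 16:00–18:00.
Windows ≥ 30 min: 12:30–13:00, 16:00–18:00.
Earliest such window starts at 12:30.

12:30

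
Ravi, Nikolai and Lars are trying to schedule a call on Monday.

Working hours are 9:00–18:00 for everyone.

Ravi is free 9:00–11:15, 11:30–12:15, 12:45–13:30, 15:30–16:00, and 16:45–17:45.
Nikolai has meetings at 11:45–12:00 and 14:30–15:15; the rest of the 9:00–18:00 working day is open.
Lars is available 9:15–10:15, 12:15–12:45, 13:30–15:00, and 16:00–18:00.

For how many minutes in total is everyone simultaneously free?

120 minutes

Nikolai free within 09:00–18:00: 09:00–11:45, 12:00–14:30, 15:15–18:00.
Ravi ∩ Nikolai: 09:00–11:15, 11:30–11:45, 12:00–12:15, 12:45–13:30, 15:30–16:00, 16:45–17:45.
Ravi ∩ Nikolai ∩ Lars: 09:15–10:15, 16:45–17:45.
Total common minutes: 60 + 60 = 120.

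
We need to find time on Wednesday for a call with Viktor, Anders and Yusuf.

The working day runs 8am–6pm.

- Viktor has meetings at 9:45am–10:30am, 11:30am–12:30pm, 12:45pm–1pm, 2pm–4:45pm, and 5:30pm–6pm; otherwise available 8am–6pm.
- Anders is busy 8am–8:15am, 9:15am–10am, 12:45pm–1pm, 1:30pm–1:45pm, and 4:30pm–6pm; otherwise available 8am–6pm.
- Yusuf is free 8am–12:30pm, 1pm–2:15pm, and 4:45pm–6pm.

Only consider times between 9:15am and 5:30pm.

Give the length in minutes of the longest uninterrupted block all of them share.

Viktor free within 08:00–18:00: 08:00–09:45, 10:30–11:30, 12:30–12:45, 13:00–14:00, 16:45–17:30.
Anders free within 08:00–18:00: 08:15–09:15, 10:00–12:45, 13:00–13:30, 13:45–16:30.
Viktor ∩ Anders: 08:15–09:15, 10:30–11:30, 12:30–12:45, 13:00–13:30, 13:45–14:00.
Viktor ∩ Anders ∩ Yusuf: 08:15–09:15, 10:30–11:30, 13:00–13:30, 13:45–14:00.
Restricted to 09:15–17:30: 10:30–11:30, 13:00–13:30, 13:45–14:00.
Common window lengths: 60, 30, 15 min; longest is 60.

60 minutes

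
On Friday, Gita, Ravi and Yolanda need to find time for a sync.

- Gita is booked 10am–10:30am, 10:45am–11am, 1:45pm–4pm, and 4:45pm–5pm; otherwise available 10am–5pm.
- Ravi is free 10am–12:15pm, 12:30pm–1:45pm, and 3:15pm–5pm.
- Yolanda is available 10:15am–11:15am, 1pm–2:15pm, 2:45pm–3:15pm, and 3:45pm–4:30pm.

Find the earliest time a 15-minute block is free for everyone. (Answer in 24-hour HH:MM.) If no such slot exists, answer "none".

10:30

Gita free within 10:00–17:00: 10:30–10:45, 11:00–13:45, 16:00–16:45.
Gita ∩ Ravi: 10:30–10:45, 11:00–12:15, 12:30–13:45, 16:00–16:45.
Gita ∩ Ravi ∩ Yolanda: 10:30–10:45, 11:00–11:15, 13:00–13:45, 16:00–16:30.
Windows ≥ 15 min: 10:30–10:45, 11:00–11:15, 13:00–13:45, 16:00–16:30.
Earliest such window starts at 10:30.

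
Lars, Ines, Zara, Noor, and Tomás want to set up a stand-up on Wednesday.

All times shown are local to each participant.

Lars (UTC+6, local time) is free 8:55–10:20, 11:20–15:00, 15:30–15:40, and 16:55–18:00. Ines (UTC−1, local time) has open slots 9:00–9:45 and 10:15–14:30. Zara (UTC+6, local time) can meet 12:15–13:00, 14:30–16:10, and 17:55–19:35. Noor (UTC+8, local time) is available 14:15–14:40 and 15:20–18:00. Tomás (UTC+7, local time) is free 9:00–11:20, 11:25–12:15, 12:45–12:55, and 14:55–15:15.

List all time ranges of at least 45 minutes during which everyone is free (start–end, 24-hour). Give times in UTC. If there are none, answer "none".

none

Lars → UTC: 02:55–04:20, 05:20–09:00, 09:30–09:40, 10:55–12:00.
Ines → UTC: 10:00–10:45, 11:15–15:30.
Zara → UTC: 06:15–07:00, 08:30–10:10, 11:55–13:35.
Noor → UTC: 06:15–06:40, 07:20–10:00.
Tomás → UTC: 02:00–04:20, 04:25–05:15, 05:45–05:55, 07:55–08:15.
Lars ∩ Ines: 11:15–12:00.
Lars ∩ Ines ∩ Zara: 11:55–12:00.
Lars ∩ Ines ∩ Zara ∩ Noor: (none).
Lars ∩ Ines ∩ Zara ∩ Noor ∩ Tomás: (none).
Windows ≥ 45 min: (none).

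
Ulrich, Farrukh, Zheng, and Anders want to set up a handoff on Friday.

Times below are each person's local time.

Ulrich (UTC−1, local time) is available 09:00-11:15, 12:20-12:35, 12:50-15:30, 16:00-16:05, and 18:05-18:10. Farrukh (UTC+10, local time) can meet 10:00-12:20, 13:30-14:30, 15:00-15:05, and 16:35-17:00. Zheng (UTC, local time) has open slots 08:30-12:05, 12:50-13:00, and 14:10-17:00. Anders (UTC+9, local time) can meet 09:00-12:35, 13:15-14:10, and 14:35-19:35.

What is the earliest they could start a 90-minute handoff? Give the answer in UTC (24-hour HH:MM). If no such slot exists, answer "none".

Ulrich → UTC: 10:00–12:15, 13:20–13:35, 13:50–16:30, 17:00–17:05, 19:05–19:10.
Farrukh → UTC: 00:00–02:20, 03:30–04:30, 05:00–05:05, 06:35–07:00.
Zheng → UTC: 08:30–12:05, 12:50–13:00, 14:10–17:00.
Anders → UTC: 00:00–03:35, 04:15–05:10, 05:35–10:35.
Ulrich ∩ Farrukh: (none).
Ulrich ∩ Farrukh ∩ Zheng: (none).
Ulrich ∩ Farrukh ∩ Zheng ∩ Anders: (none).
Windows ≥ 90 min: (none).

none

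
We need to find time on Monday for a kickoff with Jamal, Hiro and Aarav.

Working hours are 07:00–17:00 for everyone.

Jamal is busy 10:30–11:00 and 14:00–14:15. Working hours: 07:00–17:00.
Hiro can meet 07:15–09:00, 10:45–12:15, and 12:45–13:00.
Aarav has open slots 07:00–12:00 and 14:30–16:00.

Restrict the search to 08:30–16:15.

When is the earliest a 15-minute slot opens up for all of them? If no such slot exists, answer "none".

08:30

Jamal free within 07:00–17:00: 07:00–10:30, 11:00–14:00, 14:15–17:00.
Jamal ∩ Hiro: 07:15–09:00, 11:00–12:15, 12:45–13:00.
Jamal ∩ Hiro ∩ Aarav: 07:15–09:00, 11:00–12:00.
Restricted to 08:30–16:15: 08:30–09:00, 11:00–12:00.
Windows ≥ 15 min: 08:30–09:00, 11:00–12:00.
Earliest such window starts at 08:30.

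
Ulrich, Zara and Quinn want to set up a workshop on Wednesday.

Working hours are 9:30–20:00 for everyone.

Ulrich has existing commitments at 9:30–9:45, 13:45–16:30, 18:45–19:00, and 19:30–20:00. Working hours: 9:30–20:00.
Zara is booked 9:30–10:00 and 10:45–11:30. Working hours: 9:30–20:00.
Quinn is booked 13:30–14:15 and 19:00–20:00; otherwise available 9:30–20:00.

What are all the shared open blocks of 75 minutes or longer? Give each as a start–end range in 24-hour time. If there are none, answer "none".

Ulrich free within 09:30–20:00: 09:45–13:45, 16:30–18:45, 19:00–19:30.
Zara free within 09:30–20:00: 10:00–10:45, 11:30–20:00.
Quinn free within 09:30–20:00: 09:30–13:30, 14:15–19:00.
Ulrich ∩ Zara: 10:00–10:45, 11:30–13:45, 16:30–18:45, 19:00–19:30.
Ulrich ∩ Zara ∩ Quinn: 10:00–10:45, 11:30–13:30, 16:30–18:45.
Windows ≥ 75 min: 11:30–13:30, 16:30–18:45.

11:30–13:30, 16:30–18:45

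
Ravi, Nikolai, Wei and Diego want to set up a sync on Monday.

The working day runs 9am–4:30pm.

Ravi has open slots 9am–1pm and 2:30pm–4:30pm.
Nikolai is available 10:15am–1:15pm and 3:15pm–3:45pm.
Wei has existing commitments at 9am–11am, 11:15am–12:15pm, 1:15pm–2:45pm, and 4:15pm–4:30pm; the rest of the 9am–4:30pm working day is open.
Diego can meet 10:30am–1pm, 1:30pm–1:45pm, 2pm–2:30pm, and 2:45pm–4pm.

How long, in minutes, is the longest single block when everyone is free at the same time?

Wei free within 09:00–16:30: 11:00–11:15, 12:15–13:15, 14:45–16:15.
Ravi ∩ Nikolai: 10:15–13:00, 15:15–15:45.
Ravi ∩ Nikolai ∩ Wei: 11:00–11:15, 12:15–13:00, 15:15–15:45.
Ravi ∩ Nikolai ∩ Wei ∩ Diego: 11:00–11:15, 12:15–13:00, 15:15–15:45.
Common window lengths: 15, 45, 30 min; longest is 45.

45 minutes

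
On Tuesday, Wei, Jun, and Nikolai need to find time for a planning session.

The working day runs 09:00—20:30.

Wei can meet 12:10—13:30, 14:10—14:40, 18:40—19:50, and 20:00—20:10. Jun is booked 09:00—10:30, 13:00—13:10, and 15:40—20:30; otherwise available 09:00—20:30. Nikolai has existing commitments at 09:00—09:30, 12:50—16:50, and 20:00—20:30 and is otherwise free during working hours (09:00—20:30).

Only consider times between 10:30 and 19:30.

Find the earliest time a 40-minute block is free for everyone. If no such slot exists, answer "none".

Jun free within 09:00–20:30: 10:30–13:00, 13:10–15:40.
Nikolai free within 09:00–20:30: 09:30–12:50, 16:50–20:00.
Wei ∩ Jun: 12:10–13:00, 13:10–13:30, 14:10–14:40.
Wei ∩ Jun ∩ Nikolai: 12:10–12:50.
Restricted to 10:30–19:30: 12:10–12:50.
Windows ≥ 40 min: 12:10–12:50.
Earliest such window starts at 12:10.

12:10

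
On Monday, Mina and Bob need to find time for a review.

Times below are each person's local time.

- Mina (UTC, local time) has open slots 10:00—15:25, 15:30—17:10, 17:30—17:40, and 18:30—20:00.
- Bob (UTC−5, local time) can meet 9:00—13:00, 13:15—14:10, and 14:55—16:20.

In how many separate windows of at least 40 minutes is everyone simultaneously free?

Mina → UTC: 10:00–15:25, 15:30–17:10, 17:30–17:40, 18:30–20:00.
Bob → UTC: 14:00–18:00, 18:15–19:10, 19:55–21:20.
Mina ∩ Bob: 14:00–15:25, 15:30–17:10, 17:30–17:40, 18:30–19:10, 19:55–20:00.
Windows ≥ 40 min: 14:00–15:25, 15:30–17:10, 18:30–19:10.
That's 3 windows.

3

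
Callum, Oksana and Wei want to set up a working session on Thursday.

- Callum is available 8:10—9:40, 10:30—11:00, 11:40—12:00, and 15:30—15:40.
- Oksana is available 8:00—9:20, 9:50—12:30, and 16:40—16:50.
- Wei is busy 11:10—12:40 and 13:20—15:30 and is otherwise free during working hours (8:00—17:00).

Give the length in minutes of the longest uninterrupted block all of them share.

Wei free within 08:00–17:00: 08:00–11:10, 12:40–13:20, 15:30–17:00.
Callum ∩ Oksana: 08:10–09:20, 10:30–11:00, 11:40–12:00.
Callum ∩ Oksana ∩ Wei: 08:10–09:20, 10:30–11:00.
Common window lengths: 70, 30 min; longest is 70.

70 minutes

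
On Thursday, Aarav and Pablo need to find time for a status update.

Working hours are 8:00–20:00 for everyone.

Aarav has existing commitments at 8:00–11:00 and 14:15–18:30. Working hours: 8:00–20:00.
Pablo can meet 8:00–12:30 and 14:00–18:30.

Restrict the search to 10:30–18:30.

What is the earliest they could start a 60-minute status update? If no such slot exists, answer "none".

Aarav free within 08:00–20:00: 11:00–14:15, 18:30–20:00.
Aarav ∩ Pablo: 11:00–12:30, 14:00–14:15.
Restricted to 10:30–18:30: 11:00–12:30, 14:00–14:15.
Windows ≥ 60 min: 11:00–12:30.
Earliest such window starts at 11:00.

11:00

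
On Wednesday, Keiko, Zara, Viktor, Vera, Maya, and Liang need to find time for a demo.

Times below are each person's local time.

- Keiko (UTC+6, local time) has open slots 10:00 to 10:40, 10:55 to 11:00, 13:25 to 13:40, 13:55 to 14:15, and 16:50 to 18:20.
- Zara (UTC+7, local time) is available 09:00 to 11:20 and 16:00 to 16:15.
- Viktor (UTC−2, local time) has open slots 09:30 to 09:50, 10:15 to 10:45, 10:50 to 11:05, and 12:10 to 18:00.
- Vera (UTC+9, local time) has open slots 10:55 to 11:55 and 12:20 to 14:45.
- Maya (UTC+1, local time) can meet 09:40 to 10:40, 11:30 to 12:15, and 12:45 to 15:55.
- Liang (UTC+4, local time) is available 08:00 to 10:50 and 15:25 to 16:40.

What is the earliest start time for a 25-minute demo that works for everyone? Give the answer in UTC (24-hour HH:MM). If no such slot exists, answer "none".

none

Keiko → UTC: 04:00–04:40, 04:55–05:00, 07:25–07:40, 07:55–08:15, 10:50–12:20.
Zara → UTC: 02:00–04:20, 09:00–09:15.
Viktor → UTC: 11:30–11:50, 12:15–12:45, 12:50–13:05, 14:10–20:00.
Vera → UTC: 01:55–02:55, 03:20–05:45.
Maya → UTC: 08:40–09:40, 10:30–11:15, 11:45–14:55.
Liang → UTC: 04:00–06:50, 11:25–12:40.
Keiko ∩ Zara: 04:00–04:20.
Keiko ∩ Zara ∩ Viktor: (none).
Keiko ∩ Zara ∩ Viktor ∩ Vera: (none).
Keiko ∩ Zara ∩ Viktor ∩ Vera ∩ Maya: (none).
Keiko ∩ Zara ∩ Viktor ∩ Vera ∩ Maya ∩ Liang: (none).
Windows ≥ 25 min: (none).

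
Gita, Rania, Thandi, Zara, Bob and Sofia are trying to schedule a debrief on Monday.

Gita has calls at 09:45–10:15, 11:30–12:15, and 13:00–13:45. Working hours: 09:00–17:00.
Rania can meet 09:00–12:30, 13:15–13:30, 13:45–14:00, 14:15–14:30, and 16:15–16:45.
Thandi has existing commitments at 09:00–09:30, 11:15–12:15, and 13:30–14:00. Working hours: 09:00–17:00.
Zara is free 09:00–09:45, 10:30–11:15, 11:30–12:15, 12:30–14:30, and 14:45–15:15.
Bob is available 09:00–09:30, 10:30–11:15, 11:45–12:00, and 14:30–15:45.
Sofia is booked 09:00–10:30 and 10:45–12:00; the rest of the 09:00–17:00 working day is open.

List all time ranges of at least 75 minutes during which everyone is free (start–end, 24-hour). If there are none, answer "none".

none

Gita free within 09:00–17:00: 09:00–09:45, 10:15–11:30, 12:15–13:00, 13:45–17:00.
Thandi free within 09:00–17:00: 09:30–11:15, 12:15–13:30, 14:00–17:00.
Sofia free within 09:00–17:00: 10:30–10:45, 12:00–17:00.
Gita ∩ Rania: 09:00–09:45, 10:15–11:30, 12:15–12:30, 13:45–14:00, 14:15–14:30, 16:15–16:45.
Gita ∩ Rania ∩ Thandi: 09:30–09:45, 10:15–11:15, 12:15–12:30, 14:15–14:30, 16:15–16:45.
Gita ∩ Rania ∩ Thandi ∩ Zara: 09:30–09:45, 10:30–11:15, 14:15–14:30.
Gita ∩ Rania ∩ Thandi ∩ Zara ∩ Bob: 10:30–11:15.
Gita ∩ Rania ∩ Thandi ∩ Zara ∩ Bob ∩ Sofia: 10:30–10:45.
Windows ≥ 75 min: (none).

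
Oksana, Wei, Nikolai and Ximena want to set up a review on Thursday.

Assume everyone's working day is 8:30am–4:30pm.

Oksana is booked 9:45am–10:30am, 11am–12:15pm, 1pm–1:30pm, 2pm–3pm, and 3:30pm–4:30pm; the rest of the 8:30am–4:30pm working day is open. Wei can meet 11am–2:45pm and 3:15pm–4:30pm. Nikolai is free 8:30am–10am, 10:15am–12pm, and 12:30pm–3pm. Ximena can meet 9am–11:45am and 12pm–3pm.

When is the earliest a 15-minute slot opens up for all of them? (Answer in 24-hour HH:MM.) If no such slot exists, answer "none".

12:30

Oksana free within 08:30–16:30: 08:30–09:45, 10:30–11:00, 12:15–13:00, 13:30–14:00, 15:00–15:30.
Oksana ∩ Wei: 12:15–13:00, 13:30–14:00, 15:15–15:30.
Oksana ∩ Wei ∩ Nikolai: 12:30–13:00, 13:30–14:00.
Oksana ∩ Wei ∩ Nikolai ∩ Ximena: 12:30–13:00, 13:30–14:00.
Windows ≥ 15 min: 12:30–13:00, 13:30–14:00.
Earliest such window starts at 12:30.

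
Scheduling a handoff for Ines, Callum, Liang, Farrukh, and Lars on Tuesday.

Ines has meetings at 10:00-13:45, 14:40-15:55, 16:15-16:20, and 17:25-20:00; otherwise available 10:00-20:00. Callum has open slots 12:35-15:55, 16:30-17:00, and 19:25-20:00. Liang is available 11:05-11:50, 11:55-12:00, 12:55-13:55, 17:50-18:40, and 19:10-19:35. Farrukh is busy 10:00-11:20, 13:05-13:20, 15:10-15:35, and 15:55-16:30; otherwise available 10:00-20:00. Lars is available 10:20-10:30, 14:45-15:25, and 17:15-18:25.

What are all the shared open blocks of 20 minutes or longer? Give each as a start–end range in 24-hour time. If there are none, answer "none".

none

Ines free within 10:00–20:00: 13:45–14:40, 15:55–16:15, 16:20–17:25.
Farrukh free within 10:00–20:00: 11:20–13:05, 13:20–15:10, 15:35–15:55, 16:30–20:00.
Ines ∩ Callum: 13:45–14:40, 16:30–17:00.
Ines ∩ Callum ∩ Liang: 13:45–13:55.
Ines ∩ Callum ∩ Liang ∩ Farrukh: 13:45–13:55.
Ines ∩ Callum ∩ Liang ∩ Farrukh ∩ Lars: (none).
Windows ≥ 20 min: (none).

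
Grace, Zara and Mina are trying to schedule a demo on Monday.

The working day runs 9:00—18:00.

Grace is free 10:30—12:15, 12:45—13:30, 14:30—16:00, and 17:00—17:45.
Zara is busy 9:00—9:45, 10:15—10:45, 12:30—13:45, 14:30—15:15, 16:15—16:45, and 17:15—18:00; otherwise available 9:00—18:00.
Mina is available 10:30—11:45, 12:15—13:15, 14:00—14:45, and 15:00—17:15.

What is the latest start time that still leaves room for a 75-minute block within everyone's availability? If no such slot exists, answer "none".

none

Zara free within 09:00–18:00: 09:45–10:15, 10:45–12:30, 13:45–14:30, 15:15–16:15, 16:45–17:15.
Grace ∩ Zara: 10:45–12:15, 15:15–16:00, 17:00–17:15.
Grace ∩ Zara ∩ Mina: 10:45–11:45, 15:15–16:00, 17:00–17:15.
Windows ≥ 75 min: (none).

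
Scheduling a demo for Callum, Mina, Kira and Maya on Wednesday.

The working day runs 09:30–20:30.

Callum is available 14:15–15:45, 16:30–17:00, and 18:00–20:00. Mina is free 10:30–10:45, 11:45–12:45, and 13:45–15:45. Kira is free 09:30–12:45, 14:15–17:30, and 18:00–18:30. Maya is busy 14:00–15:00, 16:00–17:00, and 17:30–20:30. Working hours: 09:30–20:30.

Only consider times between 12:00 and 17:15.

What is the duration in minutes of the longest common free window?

45 minutes

Maya free within 09:30–20:30: 09:30–14:00, 15:00–16:00, 17:00–17:30.
Callum ∩ Mina: 14:15–15:45.
Callum ∩ Mina ∩ Kira: 14:15–15:45.
Callum ∩ Mina ∩ Kira ∩ Maya: 15:00–15:45.
Restricted to 12:00–17:15: 15:00–15:45.
Single common window of 45 minutes.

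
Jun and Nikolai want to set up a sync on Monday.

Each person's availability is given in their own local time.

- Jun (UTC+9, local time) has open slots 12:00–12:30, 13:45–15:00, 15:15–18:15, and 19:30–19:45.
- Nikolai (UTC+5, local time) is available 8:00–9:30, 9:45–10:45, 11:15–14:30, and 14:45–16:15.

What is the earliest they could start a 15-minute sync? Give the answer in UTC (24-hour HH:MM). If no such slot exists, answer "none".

03:00

Jun → UTC: 03:00–03:30, 04:45–06:00, 06:15–09:15, 10:30–10:45.
Nikolai → UTC: 03:00–04:30, 04:45–05:45, 06:15–09:30, 09:45–11:15.
Jun ∩ Nikolai: 03:00–03:30, 04:45–05:45, 06:15–09:15, 10:30–10:45.
Windows ≥ 15 min: 03:00–03:30, 04:45–05:45, 06:15–09:15, 10:30–10:45.
Earliest such window starts at 03:00.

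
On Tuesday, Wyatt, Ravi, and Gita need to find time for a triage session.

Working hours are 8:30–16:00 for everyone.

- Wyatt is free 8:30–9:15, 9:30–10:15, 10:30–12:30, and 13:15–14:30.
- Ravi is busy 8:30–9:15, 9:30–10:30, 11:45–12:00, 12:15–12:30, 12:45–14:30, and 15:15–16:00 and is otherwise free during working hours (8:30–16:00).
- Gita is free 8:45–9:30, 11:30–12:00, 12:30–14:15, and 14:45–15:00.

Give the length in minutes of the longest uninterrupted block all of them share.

Ravi free within 08:30–16:00: 09:15–09:30, 10:30–11:45, 12:00–12:15, 12:30–12:45, 14:30–15:15.
Wyatt ∩ Ravi: 10:30–11:45, 12:00–12:15.
Wyatt ∩ Ravi ∩ Gita: 11:30–11:45.
Single common window of 15 minutes.

15 minutes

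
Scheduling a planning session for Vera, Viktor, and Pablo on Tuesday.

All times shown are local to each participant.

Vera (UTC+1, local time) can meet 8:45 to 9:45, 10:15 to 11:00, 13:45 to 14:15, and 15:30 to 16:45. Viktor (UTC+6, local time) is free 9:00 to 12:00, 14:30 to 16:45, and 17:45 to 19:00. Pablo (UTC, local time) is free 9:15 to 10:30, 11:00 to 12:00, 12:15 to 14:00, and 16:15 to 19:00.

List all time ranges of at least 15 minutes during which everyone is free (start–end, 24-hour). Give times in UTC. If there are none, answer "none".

Vera → UTC: 07:45–08:45, 09:15–10:00, 12:45–13:15, 14:30–15:45.
Viktor → UTC: 03:00–06:00, 08:30–10:45, 11:45–13:00.
Pablo → UTC: 09:15–10:30, 11:00–12:00, 12:15–14:00, 16:15–19:00.
Vera ∩ Viktor: 08:30–08:45, 09:15–10:00, 12:45–13:00.
Vera ∩ Viktor ∩ Pablo: 09:15–10:00, 12:45–13:00.
Windows ≥ 15 min: 09:15–10:00, 12:45–13:00.

09:15–10:00, 12:45–13:00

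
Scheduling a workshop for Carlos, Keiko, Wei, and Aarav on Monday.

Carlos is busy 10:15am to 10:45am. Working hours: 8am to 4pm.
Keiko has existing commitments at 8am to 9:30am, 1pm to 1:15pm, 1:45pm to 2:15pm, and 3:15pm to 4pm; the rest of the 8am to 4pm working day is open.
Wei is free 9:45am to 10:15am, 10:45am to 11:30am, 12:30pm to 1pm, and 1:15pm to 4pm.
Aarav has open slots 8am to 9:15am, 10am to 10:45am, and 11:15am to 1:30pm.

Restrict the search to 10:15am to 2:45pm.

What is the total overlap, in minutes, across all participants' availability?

Carlos free within 08:00–16:00: 08:00–10:15, 10:45–16:00.
Keiko free within 08:00–16:00: 09:30–13:00, 13:15–13:45, 14:15–15:15.
Carlos ∩ Keiko: 09:30–10:15, 10:45–13:00, 13:15–13:45, 14:15–15:15.
Carlos ∩ Keiko ∩ Wei: 09:45–10:15, 10:45–11:30, 12:30–13:00, 13:15–13:45, 14:15–15:15.
Carlos ∩ Keiko ∩ Wei ∩ Aarav: 10:00–10:15, 11:15–11:30, 12:30–13:00, 13:15–13:30.
Restricted to 10:15–14:45: 11:15–11:30, 12:30–13:00, 13:15–13:30.
Total common minutes: 15 + 30 + 15 = 60.

60 minutes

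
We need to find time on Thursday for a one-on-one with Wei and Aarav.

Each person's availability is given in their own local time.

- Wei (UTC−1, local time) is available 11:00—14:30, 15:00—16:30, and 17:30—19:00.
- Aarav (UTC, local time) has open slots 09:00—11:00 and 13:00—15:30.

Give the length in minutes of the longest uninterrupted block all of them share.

150 minutes

Wei → UTC: 12:00–15:30, 16:00–17:30, 18:30–20:00.
Aarav → UTC: 09:00–11:00, 13:00–15:30.
Wei ∩ Aarav: 13:00–15:30.
Single common window of 150 minutes.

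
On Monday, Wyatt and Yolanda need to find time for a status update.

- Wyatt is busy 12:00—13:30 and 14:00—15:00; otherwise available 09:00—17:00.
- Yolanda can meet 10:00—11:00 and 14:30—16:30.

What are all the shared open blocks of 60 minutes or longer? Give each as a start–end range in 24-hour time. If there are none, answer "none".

10:00–11:00, 15:00–16:30

Wyatt free within 09:00–17:00: 09:00–12:00, 13:30–14:00, 15:00–17:00.
Wyatt ∩ Yolanda: 10:00–11:00, 15:00–16:30.
Windows ≥ 60 min: 10:00–11:00, 15:00–16:30.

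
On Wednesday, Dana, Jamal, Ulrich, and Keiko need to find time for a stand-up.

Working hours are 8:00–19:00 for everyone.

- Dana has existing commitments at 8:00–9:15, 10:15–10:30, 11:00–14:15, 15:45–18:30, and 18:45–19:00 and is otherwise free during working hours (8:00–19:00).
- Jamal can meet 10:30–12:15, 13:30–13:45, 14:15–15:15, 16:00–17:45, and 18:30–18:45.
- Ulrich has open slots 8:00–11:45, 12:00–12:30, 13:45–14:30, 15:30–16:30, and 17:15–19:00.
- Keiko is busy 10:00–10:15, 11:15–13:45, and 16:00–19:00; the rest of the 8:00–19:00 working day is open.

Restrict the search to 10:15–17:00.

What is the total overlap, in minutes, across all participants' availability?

Dana free within 08:00–19:00: 09:15–10:15, 10:30–11:00, 14:15–15:45, 18:30–18:45.
Keiko free within 08:00–19:00: 08:00–10:00, 10:15–11:15, 13:45–16:00.
Dana ∩ Jamal: 10:30–11:00, 14:15–15:15, 18:30–18:45.
Dana ∩ Jamal ∩ Ulrich: 10:30–11:00, 14:15–14:30, 18:30–18:45.
Dana ∩ Jamal ∩ Ulrich ∩ Keiko: 10:30–11:00, 14:15–14:30.
Restricted to 10:15–17:00: 10:30–11:00, 14:15–14:30.
Total common minutes: 30 + 15 = 45.

45 minutes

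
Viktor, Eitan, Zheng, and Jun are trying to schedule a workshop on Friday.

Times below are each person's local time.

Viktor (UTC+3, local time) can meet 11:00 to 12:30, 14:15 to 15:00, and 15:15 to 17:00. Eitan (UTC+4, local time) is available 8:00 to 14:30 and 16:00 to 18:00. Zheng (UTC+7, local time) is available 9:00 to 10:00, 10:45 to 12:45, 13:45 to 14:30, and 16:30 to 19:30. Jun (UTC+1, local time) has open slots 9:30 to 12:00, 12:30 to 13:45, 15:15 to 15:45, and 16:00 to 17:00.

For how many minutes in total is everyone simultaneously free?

Viktor → UTC: 08:00–09:30, 11:15–12:00, 12:15–14:00.
Eitan → UTC: 04:00–10:30, 12:00–14:00.
Zheng → UTC: 02:00–03:00, 03:45–05:45, 06:45–07:30, 09:30–12:30.
Jun → UTC: 08:30–11:00, 11:30–12:45, 14:15–14:45, 15:00–16:00.
Viktor ∩ Eitan: 08:00–09:30, 12:15–14:00.
Viktor ∩ Eitan ∩ Zheng: 12:15–12:30.
Viktor ∩ Eitan ∩ Zheng ∩ Jun: 12:15–12:30.
Total common minutes: 15.

15 minutes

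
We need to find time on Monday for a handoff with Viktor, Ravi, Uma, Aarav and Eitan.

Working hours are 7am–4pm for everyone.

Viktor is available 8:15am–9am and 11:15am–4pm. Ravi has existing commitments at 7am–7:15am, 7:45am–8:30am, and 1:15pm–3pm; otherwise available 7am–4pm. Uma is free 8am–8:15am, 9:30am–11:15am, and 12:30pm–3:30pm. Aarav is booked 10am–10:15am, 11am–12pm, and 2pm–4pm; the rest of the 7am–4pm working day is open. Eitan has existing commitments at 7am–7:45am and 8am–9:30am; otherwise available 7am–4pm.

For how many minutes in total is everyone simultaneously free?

Ravi free within 07:00–16:00: 07:15–07:45, 08:30–13:15, 15:00–16:00.
Aarav free within 07:00–16:00: 07:00–10:00, 10:15–11:00, 12:00–14:00.
Eitan free within 07:00–16:00: 07:45–08:00, 09:30–16:00.
Viktor ∩ Ravi: 08:30–09:00, 11:15–13:15, 15:00–16:00.
Viktor ∩ Ravi ∩ Uma: 12:30–13:15, 15:00–15:30.
Viktor ∩ Ravi ∩ Uma ∩ Aarav: 12:30–13:15.
Viktor ∩ Ravi ∩ Uma ∩ Aarav ∩ Eitan: 12:30–13:15.
Total common minutes: 45.

45 minutes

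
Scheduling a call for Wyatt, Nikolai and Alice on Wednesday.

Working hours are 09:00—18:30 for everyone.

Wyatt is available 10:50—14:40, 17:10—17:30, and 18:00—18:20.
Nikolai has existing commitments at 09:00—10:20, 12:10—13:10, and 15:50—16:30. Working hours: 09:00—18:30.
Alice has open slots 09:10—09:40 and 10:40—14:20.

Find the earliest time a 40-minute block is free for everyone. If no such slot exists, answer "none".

Nikolai free within 09:00–18:30: 10:20–12:10, 13:10–15:50, 16:30–18:30.
Wyatt ∩ Nikolai: 10:50–12:10, 13:10–14:40, 17:10–17:30, 18:00–18:20.
Wyatt ∩ Nikolai ∩ Alice: 10:50–12:10, 13:10–14:20.
Windows ≥ 40 min: 10:50–12:10, 13:10–14:20.
Earliest such window starts at 10:50.

10:50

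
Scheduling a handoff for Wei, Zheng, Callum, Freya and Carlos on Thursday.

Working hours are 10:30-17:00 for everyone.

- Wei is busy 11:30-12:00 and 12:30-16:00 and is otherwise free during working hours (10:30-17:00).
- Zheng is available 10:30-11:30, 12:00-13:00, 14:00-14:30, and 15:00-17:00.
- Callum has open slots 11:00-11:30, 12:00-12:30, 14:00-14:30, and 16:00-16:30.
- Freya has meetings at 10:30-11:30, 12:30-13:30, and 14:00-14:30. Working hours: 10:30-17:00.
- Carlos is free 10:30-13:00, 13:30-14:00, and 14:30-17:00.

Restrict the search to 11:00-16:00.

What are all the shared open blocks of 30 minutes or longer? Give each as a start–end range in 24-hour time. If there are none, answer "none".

Wei free within 10:30–17:00: 10:30–11:30, 12:00–12:30, 16:00–17:00.
Freya free within 10:30–17:00: 11:30–12:30, 13:30–14:00, 14:30–17:00.
Wei ∩ Zheng: 10:30–11:30, 12:00–12:30, 16:00–17:00.
Wei ∩ Zheng ∩ Callum: 11:00–11:30, 12:00–12:30, 16:00–16:30.
Wei ∩ Zheng ∩ Callum ∩ Freya: 12:00–12:30, 16:00–16:30.
Wei ∩ Zheng ∩ Callum ∩ Freya ∩ Carlos: 12:00–12:30, 16:00–16:30.
Restricted to 11:00–16:00: 12:00–12:30.
Windows ≥ 30 min: 12:00–12:30.

12:00–12:30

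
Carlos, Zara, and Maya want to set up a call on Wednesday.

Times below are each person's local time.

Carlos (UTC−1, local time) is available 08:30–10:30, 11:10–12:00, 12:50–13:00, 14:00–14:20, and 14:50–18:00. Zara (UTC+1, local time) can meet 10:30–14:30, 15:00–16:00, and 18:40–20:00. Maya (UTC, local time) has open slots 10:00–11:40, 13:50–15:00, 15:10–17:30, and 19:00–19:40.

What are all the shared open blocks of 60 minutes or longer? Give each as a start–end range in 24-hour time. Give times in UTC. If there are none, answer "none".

Carlos → UTC: 09:30–11:30, 12:10–13:00, 13:50–14:00, 15:00–15:20, 15:50–19:00.
Zara → UTC: 09:30–13:30, 14:00–15:00, 17:40–19:00.
Maya → UTC: 10:00–11:40, 13:50–15:00, 15:10–17:30, 19:00–19:40.
Carlos ∩ Zara: 09:30–11:30, 12:10–13:00, 17:40–19:00.
Carlos ∩ Zara ∩ Maya: 10:00–11:30.
Windows ≥ 60 min: 10:00–11:30.

10:00–11:30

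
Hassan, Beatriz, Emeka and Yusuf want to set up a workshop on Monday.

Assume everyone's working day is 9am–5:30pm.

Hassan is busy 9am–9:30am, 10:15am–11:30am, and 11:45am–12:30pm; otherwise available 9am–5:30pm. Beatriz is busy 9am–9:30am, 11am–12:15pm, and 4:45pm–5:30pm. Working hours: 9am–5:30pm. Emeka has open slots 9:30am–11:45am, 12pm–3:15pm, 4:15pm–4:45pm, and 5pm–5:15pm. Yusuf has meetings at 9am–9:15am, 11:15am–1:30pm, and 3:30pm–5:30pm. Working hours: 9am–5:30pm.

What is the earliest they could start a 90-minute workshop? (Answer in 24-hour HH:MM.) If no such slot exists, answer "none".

Hassan free within 09:00–17:30: 09:30–10:15, 11:30–11:45, 12:30–17:30.
Beatriz free within 09:00–17:30: 09:30–11:00, 12:15–16:45.
Yusuf free within 09:00–17:30: 09:15–11:15, 13:30–15:30.
Hassan ∩ Beatriz: 09:30–10:15, 12:30–16:45.
Hassan ∩ Beatriz ∩ Emeka: 09:30–10:15, 12:30–15:15, 16:15–16:45.
Hassan ∩ Beatriz ∩ Emeka ∩ Yusuf: 09:30–10:15, 13:30–15:15.
Windows ≥ 90 min: 13:30–15:15.
Earliest such window starts at 13:30.

13:30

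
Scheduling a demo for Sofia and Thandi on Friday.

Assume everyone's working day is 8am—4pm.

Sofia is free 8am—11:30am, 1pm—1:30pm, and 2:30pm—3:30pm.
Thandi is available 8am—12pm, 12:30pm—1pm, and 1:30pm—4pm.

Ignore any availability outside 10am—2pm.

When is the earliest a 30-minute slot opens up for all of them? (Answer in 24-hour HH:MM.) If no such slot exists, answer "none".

Sofia ∩ Thandi: 08:00–11:30, 14:30–15:30.
Restricted to 10:00–14:00: 10:00–11:30.
Windows ≥ 30 min: 10:00–11:30.
Earliest such window starts at 10:00.

10:00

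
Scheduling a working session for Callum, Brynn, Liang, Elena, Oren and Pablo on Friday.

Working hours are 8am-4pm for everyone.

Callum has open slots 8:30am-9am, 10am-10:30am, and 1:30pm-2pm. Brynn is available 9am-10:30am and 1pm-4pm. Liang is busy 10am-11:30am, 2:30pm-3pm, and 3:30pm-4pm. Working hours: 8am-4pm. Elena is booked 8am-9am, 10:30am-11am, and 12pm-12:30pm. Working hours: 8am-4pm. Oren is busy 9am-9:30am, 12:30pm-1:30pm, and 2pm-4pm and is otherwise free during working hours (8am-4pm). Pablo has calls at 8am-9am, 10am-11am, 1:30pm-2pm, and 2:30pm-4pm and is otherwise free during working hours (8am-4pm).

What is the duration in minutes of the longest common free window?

0 minutes

Liang free within 08:00–16:00: 08:00–10:00, 11:30–14:30, 15:00–15:30.
Elena free within 08:00–16:00: 09:00–10:30, 11:00–12:00, 12:30–16:00.
Oren free within 08:00–16:00: 08:00–09:00, 09:30–12:30, 13:30–14:00.
Pablo free within 08:00–16:00: 09:00–10:00, 11:00–13:30, 14:00–14:30.
Callum ∩ Brynn: 10:00–10:30, 13:30–14:00.
Callum ∩ Brynn ∩ Liang: 13:30–14:00.
Callum ∩ Brynn ∩ Liang ∩ Elena: 13:30–14:00.
Callum ∩ Brynn ∩ Liang ∩ Elena ∩ Oren: 13:30–14:00.
Callum ∩ Brynn ∩ Liang ∩ Elena ∩ Oren ∩ Pablo: (none).
No common window.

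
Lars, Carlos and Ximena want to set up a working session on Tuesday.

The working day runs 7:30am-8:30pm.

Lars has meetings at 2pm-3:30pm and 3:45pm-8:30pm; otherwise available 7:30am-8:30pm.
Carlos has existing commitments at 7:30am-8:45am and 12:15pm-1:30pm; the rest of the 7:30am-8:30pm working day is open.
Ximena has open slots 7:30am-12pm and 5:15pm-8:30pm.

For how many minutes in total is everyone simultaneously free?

Lars free within 07:30–20:30: 07:30–14:00, 15:30–15:45.
Carlos free within 07:30–20:30: 08:45–12:15, 13:30–20:30.
Lars ∩ Carlos: 08:45–12:15, 13:30–14:00, 15:30–15:45.
Lars ∩ Carlos ∩ Ximena: 08:45–12:00.
Total common minutes: 195.

195 minutes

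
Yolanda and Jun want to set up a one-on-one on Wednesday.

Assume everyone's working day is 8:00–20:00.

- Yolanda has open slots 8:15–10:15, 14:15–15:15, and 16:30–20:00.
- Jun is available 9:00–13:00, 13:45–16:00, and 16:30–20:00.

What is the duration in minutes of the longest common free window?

Yolanda ∩ Jun: 09:00–10:15, 14:15–15:15, 16:30–20:00.
Common window lengths: 75, 60, 210 min; longest is 210.

210 minutes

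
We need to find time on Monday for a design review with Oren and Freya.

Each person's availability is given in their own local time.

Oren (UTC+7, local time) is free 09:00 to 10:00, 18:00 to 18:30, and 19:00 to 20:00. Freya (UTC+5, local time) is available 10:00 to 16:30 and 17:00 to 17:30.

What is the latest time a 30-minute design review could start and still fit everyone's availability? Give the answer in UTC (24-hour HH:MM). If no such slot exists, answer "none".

12:00

Oren → UTC: 02:00–03:00, 11:00–11:30, 12:00–13:00.
Freya → UTC: 05:00–11:30, 12:00–12:30.
Oren ∩ Freya: 11:00–11:30, 12:00–12:30.
Windows ≥ 30 min: 11:00–11:30, 12:00–12:30.
Latest start in the last window 12:00–12:30 is 12:30 − 30 min = 12:00.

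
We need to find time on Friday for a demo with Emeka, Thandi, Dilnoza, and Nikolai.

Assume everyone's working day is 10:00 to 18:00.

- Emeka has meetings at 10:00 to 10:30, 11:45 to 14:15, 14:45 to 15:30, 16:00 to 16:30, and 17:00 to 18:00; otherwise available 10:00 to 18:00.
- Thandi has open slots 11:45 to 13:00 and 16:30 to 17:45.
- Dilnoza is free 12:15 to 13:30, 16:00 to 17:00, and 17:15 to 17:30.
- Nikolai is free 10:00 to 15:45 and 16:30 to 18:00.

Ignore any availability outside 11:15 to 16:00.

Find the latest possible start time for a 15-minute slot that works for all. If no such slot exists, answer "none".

Emeka free within 10:00–18:00: 10:30–11:45, 14:15–14:45, 15:30–16:00, 16:30–17:00.
Emeka ∩ Thandi: 16:30–17:00.
Emeka ∩ Thandi ∩ Dilnoza: 16:30–17:00.
Emeka ∩ Thandi ∩ Dilnoza ∩ Nikolai: 16:30–17:00.
Restricted to 11:15–16:00: (none).
Windows ≥ 15 min: (none).

none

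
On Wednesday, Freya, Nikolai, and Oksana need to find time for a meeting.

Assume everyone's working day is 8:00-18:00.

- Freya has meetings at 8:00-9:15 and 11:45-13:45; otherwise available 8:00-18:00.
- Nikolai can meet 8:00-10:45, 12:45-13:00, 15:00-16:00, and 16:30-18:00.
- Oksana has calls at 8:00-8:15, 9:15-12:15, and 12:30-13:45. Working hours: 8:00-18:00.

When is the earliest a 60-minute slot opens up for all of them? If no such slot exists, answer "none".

15:00

Freya free within 08:00–18:00: 09:15–11:45, 13:45–18:00.
Oksana free within 08:00–18:00: 08:15–09:15, 12:15–12:30, 13:45–18:00.
Freya ∩ Nikolai: 09:15–10:45, 15:00–16:00, 16:30–18:00.
Freya ∩ Nikolai ∩ Oksana: 15:00–16:00, 16:30–18:00.
Windows ≥ 60 min: 15:00–16:00, 16:30–18:00.
Earliest such window starts at 15:00.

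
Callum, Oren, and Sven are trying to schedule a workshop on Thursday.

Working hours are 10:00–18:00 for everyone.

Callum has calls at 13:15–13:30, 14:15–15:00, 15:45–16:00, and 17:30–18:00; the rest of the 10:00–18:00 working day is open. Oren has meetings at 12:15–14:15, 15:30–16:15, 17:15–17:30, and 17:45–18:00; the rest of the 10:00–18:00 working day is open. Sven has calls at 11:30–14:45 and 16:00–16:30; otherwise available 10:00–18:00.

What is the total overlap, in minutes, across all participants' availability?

165 minutes

Callum free within 10:00–18:00: 10:00–13:15, 13:30–14:15, 15:00–15:45, 16:00–17:30.
Oren free within 10:00–18:00: 10:00–12:15, 14:15–15:30, 16:15–17:15, 17:30–17:45.
Sven free within 10:00–18:00: 10:00–11:30, 14:45–16:00, 16:30–18:00.
Callum ∩ Oren: 10:00–12:15, 15:00–15:30, 16:15–17:15.
Callum ∩ Oren ∩ Sven: 10:00–11:30, 15:00–15:30, 16:30–17:15.
Total common minutes: 90 + 30 + 45 = 165.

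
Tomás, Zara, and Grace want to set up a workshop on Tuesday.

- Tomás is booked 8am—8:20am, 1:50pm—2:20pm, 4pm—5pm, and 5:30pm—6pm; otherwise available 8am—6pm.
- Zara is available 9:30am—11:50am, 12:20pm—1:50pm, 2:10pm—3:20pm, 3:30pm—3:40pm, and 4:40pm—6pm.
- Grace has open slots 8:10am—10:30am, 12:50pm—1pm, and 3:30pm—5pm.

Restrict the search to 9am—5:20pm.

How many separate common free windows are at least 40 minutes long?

1

Tomás free within 08:00–18:00: 08:20–13:50, 14:20–16:00, 17:00–17:30.
Tomás ∩ Zara: 09:30–11:50, 12:20–13:50, 14:20–15:20, 15:30–15:40, 17:00–17:30.
Tomás ∩ Zara ∩ Grace: 09:30–10:30, 12:50–13:00, 15:30–15:40.
Restricted to 09:00–17:20: 09:30–10:30, 12:50–13:00, 15:30–15:40.
Windows ≥ 40 min: 09:30–10:30.
That's 1 window.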